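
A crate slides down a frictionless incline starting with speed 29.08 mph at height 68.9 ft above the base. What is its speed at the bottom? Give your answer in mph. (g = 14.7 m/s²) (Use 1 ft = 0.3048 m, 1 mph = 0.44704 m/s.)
Convert to SI: v₀ = 12.9999 m/s, h = 21.0007 m
½mv₀² + mgh = ½mv² ⇒ v = √(v₀² + 2gh) = √(12.9999² + 2·14.7·21.0007) = 28.0432 m/s = 62.73 mph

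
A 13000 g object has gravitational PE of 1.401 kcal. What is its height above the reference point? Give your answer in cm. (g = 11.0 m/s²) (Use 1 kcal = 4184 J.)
Convert to SI: m = 13.0 kg, PE = 5861.78 J
h = PE/(mg) = 5861.78/(13.0·11.0) = 40.9915 m = 4099 cm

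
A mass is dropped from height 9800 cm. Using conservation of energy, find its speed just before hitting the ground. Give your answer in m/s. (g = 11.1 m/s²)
Convert to SI: h = 98.0 m
mgh = ½mv² ⇒ v = √(2gh) = √(2·11.1·98.0) = 46.64 m/s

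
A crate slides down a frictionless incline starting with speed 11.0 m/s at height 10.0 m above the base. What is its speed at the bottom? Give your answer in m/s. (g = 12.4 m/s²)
½mv₀² + mgh = ½mv² ⇒ v = √(v₀² + 2gh) = √(11.0² + 2·12.4·10.0) = 19.21 m/s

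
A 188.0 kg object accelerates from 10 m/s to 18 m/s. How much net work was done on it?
W = ΔKE = ½m(v₂² − v₁²) = ½(188.0)(18² − 10²) = 21056.0 J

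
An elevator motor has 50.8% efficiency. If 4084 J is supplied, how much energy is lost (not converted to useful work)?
W_lost = W_in(1 − η) = 4084·(1 − 0.508) = 2009 J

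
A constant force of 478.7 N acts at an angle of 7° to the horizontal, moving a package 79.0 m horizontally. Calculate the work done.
W = F·d·cosθ = (478.7)(79.0)cos(7°) = 37540 J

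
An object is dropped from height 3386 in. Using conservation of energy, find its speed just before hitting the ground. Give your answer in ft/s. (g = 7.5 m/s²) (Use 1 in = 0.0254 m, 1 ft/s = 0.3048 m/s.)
Convert to SI: h = 86.0044 m
mgh = ½mv² ⇒ v = √(2gh) = √(2·7.5·86.0044) = 35.9175 m/s = 117.8 ft/s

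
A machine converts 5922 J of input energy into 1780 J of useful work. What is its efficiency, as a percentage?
η = W_out/W_in = 1780/5922 = 30.06%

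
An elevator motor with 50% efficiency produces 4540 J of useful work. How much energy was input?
W_in = W_out/η = 4540/0.5 = 9080 J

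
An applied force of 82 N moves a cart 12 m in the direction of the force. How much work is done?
W = F·d = (82)(12) = 984.0 J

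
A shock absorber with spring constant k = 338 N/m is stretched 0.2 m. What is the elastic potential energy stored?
PE = ½kx² = ½(338)(0.2)² = 6.76 J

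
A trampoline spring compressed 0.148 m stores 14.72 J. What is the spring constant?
k = 2·PE/x² = 2·14.72/(0.148)² = 1344 N/m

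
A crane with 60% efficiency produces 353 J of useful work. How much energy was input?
W_in = W_out/η = 353/0.6 = 588.3 J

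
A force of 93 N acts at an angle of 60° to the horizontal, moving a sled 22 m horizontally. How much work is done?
W = F·d·cosθ = (93)(22)cos(60°) = 1023 J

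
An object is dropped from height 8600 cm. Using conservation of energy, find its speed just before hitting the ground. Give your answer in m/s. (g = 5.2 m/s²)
Convert to SI: h = 86.0 m
mgh = ½mv² ⇒ v = √(2gh) = √(2·5.2·86.0) = 29.91 m/s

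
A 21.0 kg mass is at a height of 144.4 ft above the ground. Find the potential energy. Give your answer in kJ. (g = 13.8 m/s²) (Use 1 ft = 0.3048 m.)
Convert to SI: m = 21.0 kg, h = 44.0131 m
PE = mgh = (21.0)(13.8)(44.0131) = 12755.0 J = 12.76 kJ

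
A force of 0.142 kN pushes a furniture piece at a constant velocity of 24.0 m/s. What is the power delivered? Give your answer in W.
Convert to SI: F = 142.0 N, v = 24.0 m/s
P = Fv = (142.0)(24.0) = 3408 W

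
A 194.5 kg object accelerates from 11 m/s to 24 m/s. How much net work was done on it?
W = ΔKE = ½m(v₂² − v₁²) = ½(194.5)(24² − 11²) = 44248.75 J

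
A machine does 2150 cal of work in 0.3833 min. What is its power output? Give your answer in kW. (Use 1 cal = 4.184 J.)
Convert to SI: W = 8995.6 J, t = 22.998 s
P = W/t = 8995.6/22.998 = 391.147 W = 0.3911 kW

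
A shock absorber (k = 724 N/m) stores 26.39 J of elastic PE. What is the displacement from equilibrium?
x = √(2·PE/k) = √(2·26.39/724) = 0.27 m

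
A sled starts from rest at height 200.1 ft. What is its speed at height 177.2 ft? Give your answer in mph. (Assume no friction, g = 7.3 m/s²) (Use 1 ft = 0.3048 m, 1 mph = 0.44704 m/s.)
Convert to SI: h₁−h₂ = 6.97992 m
mgh₁ = mgh₂ + ½mv² ⇒ v = √(2g(h₁−h₂)) = √(2·7.3·6.97992) = 10.0949 m/s = 22.58 mph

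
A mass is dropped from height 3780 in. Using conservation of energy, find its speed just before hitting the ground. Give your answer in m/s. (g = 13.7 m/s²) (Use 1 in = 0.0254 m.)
Convert to SI: h = 96.012 m
mgh = ½mv² ⇒ v = √(2gh) = √(2·13.7·96.012) = 51.29 m/s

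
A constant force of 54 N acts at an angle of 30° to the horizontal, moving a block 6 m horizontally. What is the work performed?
W = F·d·cosθ = (54)(6)cos(30°) = 280.6 J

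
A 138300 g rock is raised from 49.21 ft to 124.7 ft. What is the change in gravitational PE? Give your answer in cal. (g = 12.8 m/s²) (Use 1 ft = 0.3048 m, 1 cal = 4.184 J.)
Convert to SI: m = 138.3 kg, Δh = 23.0094 m
ΔPE = mgΔh = (138.3)(12.8)(23.0094) = 40732.1 J = 9735 cal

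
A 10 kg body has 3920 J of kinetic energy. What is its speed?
v = √(2·KE/m) = √(2·3920/10) = 28.0 m/s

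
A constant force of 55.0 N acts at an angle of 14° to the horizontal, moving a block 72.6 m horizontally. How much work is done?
W = F·d·cosθ = (55.0)(72.6)cos(14°) = 3874 J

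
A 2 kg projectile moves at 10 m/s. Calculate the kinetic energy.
KE = ½mv² = ½(2)(10)² = 100.0 J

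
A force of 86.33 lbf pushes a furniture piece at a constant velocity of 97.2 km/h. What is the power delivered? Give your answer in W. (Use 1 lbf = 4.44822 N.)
Convert to SI: F = 384.015 N, v = 27.0 m/s
P = Fv = (384.015)(27.0) = 10370 W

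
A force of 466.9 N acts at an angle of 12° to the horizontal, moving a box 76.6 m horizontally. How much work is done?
W = F·d·cosθ = (466.9)(76.6)cos(12°) = 34980 J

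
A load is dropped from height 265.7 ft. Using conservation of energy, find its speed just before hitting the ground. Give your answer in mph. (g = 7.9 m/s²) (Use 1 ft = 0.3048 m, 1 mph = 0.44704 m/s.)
Convert to SI: h = 80.9854 m
mgh = ½mv² ⇒ v = √(2gh) = √(2·7.9·80.9854) = 35.7711 m/s = 80.02 mph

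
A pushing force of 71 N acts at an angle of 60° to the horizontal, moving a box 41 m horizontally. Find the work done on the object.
W = F·d·cosθ = (71)(41)cos(60°) = 1456 J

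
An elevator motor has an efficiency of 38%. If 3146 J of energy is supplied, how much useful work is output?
W_out = η·W_in = 0.38·3146 = 1195.48 J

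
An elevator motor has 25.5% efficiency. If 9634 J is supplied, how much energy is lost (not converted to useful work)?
W_lost = W_in(1 − η) = 9634·(1 − 0.255) = 7177 J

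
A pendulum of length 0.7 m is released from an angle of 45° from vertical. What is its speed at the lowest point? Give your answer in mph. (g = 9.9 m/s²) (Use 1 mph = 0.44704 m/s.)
h = L(1 − cosθ) = 0.7(1 − cos45°) = 0.205025 m
v = √(2gh) = √(2·9.9·0.205025) = 2.01482 m/s = 4.507 mph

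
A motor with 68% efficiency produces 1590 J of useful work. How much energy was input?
W_in = W_out/η = 1590/0.68 = 2338 J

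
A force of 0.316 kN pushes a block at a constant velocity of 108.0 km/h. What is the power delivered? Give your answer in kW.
Convert to SI: F = 316.0 N, v = 30.0 m/s
P = Fv = (316.0)(30.0) = 9480.0 W = 9.48 kW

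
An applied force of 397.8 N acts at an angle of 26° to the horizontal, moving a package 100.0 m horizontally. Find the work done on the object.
W = F·d·cosθ = (397.8)(100.0)cos(26°) = 35750 J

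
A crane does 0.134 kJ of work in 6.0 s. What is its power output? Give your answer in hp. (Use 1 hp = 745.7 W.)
Convert to SI: W = 134.0 J, t = 6.0 s
P = W/t = 134.0/6.0 = 22.3333 W = 0.02995 hp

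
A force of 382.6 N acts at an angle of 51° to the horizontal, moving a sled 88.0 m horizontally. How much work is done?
W = F·d·cosθ = (382.6)(88.0)cos(51°) = 21190 J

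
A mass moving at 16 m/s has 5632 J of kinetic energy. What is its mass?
m = 2·KE/v² = 2·5632/(16)² = 44.0 kg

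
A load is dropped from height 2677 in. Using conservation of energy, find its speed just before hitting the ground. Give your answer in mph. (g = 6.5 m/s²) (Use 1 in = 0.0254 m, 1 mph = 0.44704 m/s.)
Convert to SI: h = 67.9958 m
mgh = ½mv² ⇒ v = √(2gh) = √(2·6.5·67.9958) = 29.7312 m/s = 66.51 mph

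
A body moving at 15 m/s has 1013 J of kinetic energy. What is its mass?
m = 2·KE/v² = 2·1013/(15)² = 9.004 kg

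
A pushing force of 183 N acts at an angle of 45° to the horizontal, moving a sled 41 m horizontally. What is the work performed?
W = F·d·cosθ = (183)(41)cos(45°) = 5305 J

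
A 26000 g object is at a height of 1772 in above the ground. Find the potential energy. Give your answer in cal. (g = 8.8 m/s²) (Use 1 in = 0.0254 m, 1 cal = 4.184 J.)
Convert to SI: m = 26.0 kg, h = 45.0088 m
PE = mgh = (26.0)(8.8)(45.0088) = 10298.0 J = 2461 cal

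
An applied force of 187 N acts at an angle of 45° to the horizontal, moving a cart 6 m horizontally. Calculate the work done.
W = F·d·cosθ = (187)(6)cos(45°) = 793.4 J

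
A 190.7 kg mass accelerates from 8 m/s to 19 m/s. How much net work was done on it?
W = ΔKE = ½m(v₂² − v₁²) = ½(190.7)(19² − 8²) = 28318.95 J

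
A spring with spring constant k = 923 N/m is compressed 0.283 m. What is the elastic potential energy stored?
PE = ½kx² = ½(923)(0.283)² = 36.96 J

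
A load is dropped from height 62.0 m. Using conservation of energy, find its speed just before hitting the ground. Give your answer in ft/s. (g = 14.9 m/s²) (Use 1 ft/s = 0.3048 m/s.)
mgh = ½mv² ⇒ v = √(2gh) = √(2·14.9·62.0) = 42.9837 m/s = 141.0 ft/s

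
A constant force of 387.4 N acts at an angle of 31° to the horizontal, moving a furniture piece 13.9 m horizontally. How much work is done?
W = F·d·cosθ = (387.4)(13.9)cos(31°) = 4616 J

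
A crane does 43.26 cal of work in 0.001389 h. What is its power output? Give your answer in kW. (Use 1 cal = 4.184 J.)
Convert to SI: W = 181.0 J, t = 5.0004 s
P = W/t = 181.0/5.0004 = 36.1971 W = 0.0362 kW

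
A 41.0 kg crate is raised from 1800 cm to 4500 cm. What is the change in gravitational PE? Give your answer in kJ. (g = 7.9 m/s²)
Convert to SI: m = 41.0 kg, Δh = 27.0 m
ΔPE = mgΔh = (41.0)(7.9)(27.0) = 8745.3 J = 8.745 kJ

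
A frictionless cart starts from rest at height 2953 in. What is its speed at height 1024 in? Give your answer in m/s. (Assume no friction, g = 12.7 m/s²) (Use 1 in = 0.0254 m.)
Convert to SI: h₁−h₂ = 48.9966 m
mgh₁ = mgh₂ + ½mv² ⇒ v = √(2g(h₁−h₂)) = √(2·12.7·48.9966) = 35.28 m/s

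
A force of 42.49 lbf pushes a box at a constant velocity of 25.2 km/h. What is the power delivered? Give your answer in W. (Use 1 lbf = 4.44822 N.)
Convert to SI: F = 189.005 N, v = 7.0 m/s
P = Fv = (189.005)(7.0) = 1323 W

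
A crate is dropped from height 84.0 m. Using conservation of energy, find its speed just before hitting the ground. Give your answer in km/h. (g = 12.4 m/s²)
mgh = ½mv² ⇒ v = √(2gh) = √(2·12.4·84.0) = 45.6421 m/s = 164.3 km/h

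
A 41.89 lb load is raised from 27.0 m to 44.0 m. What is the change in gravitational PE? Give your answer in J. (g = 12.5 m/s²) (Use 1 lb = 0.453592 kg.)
Convert to SI: m = 19.001 kg, Δh = 17.0 m
ΔPE = mgΔh = (19.001)(12.5)(17.0) = 4038 J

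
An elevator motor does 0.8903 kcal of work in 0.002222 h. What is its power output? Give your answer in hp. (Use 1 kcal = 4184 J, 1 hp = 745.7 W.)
Convert to SI: W = 3725.02 J, t = 7.9992 s
P = W/t = 3725.02/7.9992 = 465.673 W = 0.6245 hp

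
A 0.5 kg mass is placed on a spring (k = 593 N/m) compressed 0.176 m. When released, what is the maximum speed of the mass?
½kx² = ½mv² ⇒ v = x√(k/m) = (0.176)√(593/0.5) = 6.061 m/s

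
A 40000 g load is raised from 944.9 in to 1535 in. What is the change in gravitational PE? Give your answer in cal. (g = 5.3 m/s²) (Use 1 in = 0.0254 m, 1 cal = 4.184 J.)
Convert to SI: m = 40.0 kg, Δh = 14.9885 m
ΔPE = mgΔh = (40.0)(5.3)(14.9885) = 3177.57 J = 759.5 cal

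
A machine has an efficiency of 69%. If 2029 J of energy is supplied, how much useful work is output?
W_out = η·W_in = 0.69·2029 = 1400.01 J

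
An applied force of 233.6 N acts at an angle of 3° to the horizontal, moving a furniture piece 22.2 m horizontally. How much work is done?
W = F·d·cosθ = (233.6)(22.2)cos(3°) = 5179 J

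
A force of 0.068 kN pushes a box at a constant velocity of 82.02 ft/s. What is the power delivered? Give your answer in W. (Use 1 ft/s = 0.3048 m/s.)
Convert to SI: F = 68.0 N, v = 24.9997 m/s
P = Fv = (68.0)(24.9997) = 1700 W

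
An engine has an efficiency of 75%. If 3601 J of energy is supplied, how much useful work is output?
W_out = η·W_in = 0.75·3601 = 2700.75 J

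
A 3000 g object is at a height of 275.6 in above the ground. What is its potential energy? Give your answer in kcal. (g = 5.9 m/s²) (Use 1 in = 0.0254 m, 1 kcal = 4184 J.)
Convert to SI: m = 3.0 kg, h = 7.00024 m
PE = mgh = (3.0)(5.9)(7.00024) = 123.904 J = 0.02961 kcal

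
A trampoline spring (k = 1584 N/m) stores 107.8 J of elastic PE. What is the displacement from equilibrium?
x = √(2·PE/k) = √(2·107.8/1584) = 0.3689 m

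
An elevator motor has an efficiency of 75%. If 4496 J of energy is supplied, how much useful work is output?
W_out = η·W_in = 0.75·4496 = 3372.0 J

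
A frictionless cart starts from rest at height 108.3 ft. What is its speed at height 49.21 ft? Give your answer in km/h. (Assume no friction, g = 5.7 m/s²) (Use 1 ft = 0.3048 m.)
Convert to SI: h₁−h₂ = 18.0106 m
mgh₁ = mgh₂ + ½mv² ⇒ v = √(2g(h₁−h₂)) = √(2·5.7·18.0106) = 14.329 m/s = 51.58 km/h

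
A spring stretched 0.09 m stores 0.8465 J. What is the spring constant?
k = 2·PE/x² = 2·0.8465/(0.09)² = 209.0 N/m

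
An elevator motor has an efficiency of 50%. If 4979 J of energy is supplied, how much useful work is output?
W_out = η·W_in = 0.5·4979 = 2489.5 J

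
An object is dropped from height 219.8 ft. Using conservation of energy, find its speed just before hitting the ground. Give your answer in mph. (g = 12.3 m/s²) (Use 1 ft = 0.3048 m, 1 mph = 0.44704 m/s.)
Convert to SI: h = 66.995 m
mgh = ½mv² ⇒ v = √(2gh) = √(2·12.3·66.995) = 40.5965 m/s = 90.81 mph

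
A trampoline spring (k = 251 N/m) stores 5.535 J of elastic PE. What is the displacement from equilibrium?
x = √(2·PE/k) = √(2·5.535/251) = 0.21 m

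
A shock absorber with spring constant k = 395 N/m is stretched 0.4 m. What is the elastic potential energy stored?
PE = ½kx² = ½(395)(0.4)² = 31.6 J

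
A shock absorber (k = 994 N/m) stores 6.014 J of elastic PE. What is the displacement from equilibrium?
x = √(2·PE/k) = √(2·6.014/994) = 0.11 m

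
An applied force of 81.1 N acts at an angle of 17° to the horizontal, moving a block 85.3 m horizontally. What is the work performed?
W = F·d·cosθ = (81.1)(85.3)cos(17°) = 6616 J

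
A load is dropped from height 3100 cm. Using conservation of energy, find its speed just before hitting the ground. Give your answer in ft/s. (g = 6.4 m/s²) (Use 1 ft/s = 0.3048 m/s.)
Convert to SI: h = 31.0 m
mgh = ½mv² ⇒ v = √(2gh) = √(2·6.4·31.0) = 19.9198 m/s = 65.35 ft/s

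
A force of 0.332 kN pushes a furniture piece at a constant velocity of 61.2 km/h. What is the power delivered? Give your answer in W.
Convert to SI: F = 332.0 N, v = 17.0 m/s
P = Fv = (332.0)(17.0) = 5644 W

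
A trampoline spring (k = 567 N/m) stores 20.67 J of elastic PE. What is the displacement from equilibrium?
x = √(2·PE/k) = √(2·20.67/567) = 0.27 m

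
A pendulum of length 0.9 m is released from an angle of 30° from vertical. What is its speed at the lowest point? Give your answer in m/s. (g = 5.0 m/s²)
h = L(1 − cosθ) = 0.9(1 − cos30°) = 0.120577 m
v = √(2gh) = √(2·5.0·0.120577) = 1.098 m/s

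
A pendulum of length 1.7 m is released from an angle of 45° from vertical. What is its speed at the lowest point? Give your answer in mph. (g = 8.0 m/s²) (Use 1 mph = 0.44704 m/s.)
h = L(1 − cosθ) = 1.7(1 − cos45°) = 0.497918 m
v = √(2gh) = √(2·8.0·0.497918) = 2.82253 m/s = 6.314 mph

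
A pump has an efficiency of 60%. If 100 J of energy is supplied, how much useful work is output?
W_out = η·W_in = 0.6·100 = 60.0 J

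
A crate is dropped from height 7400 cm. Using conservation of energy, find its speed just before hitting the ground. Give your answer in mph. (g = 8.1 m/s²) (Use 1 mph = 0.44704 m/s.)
Convert to SI: h = 74.0 m
mgh = ½mv² ⇒ v = √(2gh) = √(2·8.1·74.0) = 34.6237 m/s = 77.45 mph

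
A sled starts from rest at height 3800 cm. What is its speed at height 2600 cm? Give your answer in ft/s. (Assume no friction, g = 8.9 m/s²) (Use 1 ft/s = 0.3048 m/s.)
Convert to SI: h₁−h₂ = 12.0 m
mgh₁ = mgh₂ + ½mv² ⇒ v = √(2g(h₁−h₂)) = √(2·8.9·12.0) = 14.6151 m/s = 47.95 ft/s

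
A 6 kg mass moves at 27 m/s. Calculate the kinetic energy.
KE = ½mv² = ½(6)(27)² = 2187.0 J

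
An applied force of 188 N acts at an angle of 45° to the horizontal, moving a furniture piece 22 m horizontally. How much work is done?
W = F·d·cosθ = (188)(22)cos(45°) = 2925 J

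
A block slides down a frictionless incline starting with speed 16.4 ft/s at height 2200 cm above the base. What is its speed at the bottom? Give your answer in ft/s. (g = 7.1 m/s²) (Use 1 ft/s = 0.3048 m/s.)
Convert to SI: v₀ = 4.99872 m/s, h = 22.0 m
½mv₀² + mgh = ½mv² ⇒ v = √(v₀² + 2gh) = √(4.99872² + 2·7.1·22.0) = 18.3681 m/s = 60.26 ft/s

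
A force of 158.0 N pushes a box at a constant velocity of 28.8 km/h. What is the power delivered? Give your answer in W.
Convert to SI: F = 158.0 N, v = 8.0 m/s
P = Fv = (158.0)(8.0) = 1264 W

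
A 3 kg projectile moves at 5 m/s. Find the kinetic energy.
KE = ½mv² = ½(3)(5)² = 37.5 J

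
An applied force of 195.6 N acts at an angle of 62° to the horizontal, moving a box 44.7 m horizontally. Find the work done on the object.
W = F·d·cosθ = (195.6)(44.7)cos(62°) = 4105 J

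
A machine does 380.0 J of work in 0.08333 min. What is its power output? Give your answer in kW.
Convert to SI: W = 380.0 J, t = 4.9998 s
P = W/t = 380.0/4.9998 = 76.003 W = 0.076 kW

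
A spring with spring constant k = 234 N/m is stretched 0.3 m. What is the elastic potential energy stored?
PE = ½kx² = ½(234)(0.3)² = 10.53 J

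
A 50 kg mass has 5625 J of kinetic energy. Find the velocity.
v = √(2·KE/m) = √(2·5625/50) = 15.0 m/s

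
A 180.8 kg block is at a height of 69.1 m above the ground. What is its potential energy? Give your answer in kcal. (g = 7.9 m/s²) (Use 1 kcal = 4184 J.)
PE = mgh = (180.8)(7.9)(69.1) = 98696.9 J = 23.59 kcal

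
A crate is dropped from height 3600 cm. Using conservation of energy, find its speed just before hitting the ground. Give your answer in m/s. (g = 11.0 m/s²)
Convert to SI: h = 36.0 m
mgh = ½mv² ⇒ v = √(2gh) = √(2·11.0·36.0) = 28.14 m/s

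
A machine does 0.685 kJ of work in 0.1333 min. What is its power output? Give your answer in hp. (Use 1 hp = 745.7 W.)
Convert to SI: W = 685.0 J, t = 7.998 s
P = W/t = 685.0/7.998 = 85.6464 W = 0.1149 hp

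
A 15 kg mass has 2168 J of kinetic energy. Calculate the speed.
v = √(2·KE/m) = √(2·2168/15) = 17.0 m/s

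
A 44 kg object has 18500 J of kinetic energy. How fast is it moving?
v = √(2·KE/m) = √(2·18500/44) = 29.0 m/s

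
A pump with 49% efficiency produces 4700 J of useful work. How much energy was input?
W_in = W_out/η = 4700/0.49 = 9592 J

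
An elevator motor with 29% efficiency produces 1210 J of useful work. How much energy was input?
W_in = W_out/η = 1210/0.29 = 4172 J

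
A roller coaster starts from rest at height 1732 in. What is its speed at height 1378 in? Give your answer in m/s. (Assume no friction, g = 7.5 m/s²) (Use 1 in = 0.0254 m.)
Convert to SI: h₁−h₂ = 8.9916 m
mgh₁ = mgh₂ + ½mv² ⇒ v = √(2g(h₁−h₂)) = √(2·7.5·8.9916) = 11.61 m/s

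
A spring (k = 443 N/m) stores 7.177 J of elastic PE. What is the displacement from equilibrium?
x = √(2·PE/k) = √(2·7.177/443) = 0.18 m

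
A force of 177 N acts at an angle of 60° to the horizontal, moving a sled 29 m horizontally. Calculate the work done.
W = F·d·cosθ = (177)(29)cos(60°) = 2567 J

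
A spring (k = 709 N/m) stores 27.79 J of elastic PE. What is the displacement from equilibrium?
x = √(2·PE/k) = √(2·27.79/709) = 0.28 m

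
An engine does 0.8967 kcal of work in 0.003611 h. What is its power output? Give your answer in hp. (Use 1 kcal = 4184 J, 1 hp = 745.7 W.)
Convert to SI: W = 3751.79 J, t = 12.9996 s
P = W/t = 3751.79/12.9996 = 288.608 W = 0.387 hp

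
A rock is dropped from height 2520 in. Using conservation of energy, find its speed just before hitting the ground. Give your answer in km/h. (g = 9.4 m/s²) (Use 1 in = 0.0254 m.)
Convert to SI: h = 64.008 m
mgh = ½mv² ⇒ v = √(2gh) = √(2·9.4·64.008) = 34.6893 m/s = 124.9 km/h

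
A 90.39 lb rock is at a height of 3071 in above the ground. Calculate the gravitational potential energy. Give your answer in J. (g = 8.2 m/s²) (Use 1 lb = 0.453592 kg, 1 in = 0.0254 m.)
Convert to SI: m = 41.0002 kg, h = 78.0034 m
PE = mgh = (41.0002)(8.2)(78.0034) = 26220 J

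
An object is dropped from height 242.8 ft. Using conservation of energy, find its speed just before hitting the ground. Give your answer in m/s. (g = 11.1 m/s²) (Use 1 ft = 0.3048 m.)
Convert to SI: h = 74.0054 m
mgh = ½mv² ⇒ v = √(2gh) = √(2·11.1·74.0054) = 40.53 m/s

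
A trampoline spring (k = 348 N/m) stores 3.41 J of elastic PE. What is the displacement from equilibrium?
x = √(2·PE/k) = √(2·3.41/348) = 0.14 m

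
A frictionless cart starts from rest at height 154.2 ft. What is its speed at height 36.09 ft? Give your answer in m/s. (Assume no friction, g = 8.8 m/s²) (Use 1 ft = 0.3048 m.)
Convert to SI: h₁−h₂ = 35.9999 m
mgh₁ = mgh₂ + ½mv² ⇒ v = √(2g(h₁−h₂)) = √(2·8.8·35.9999) = 25.17 m/s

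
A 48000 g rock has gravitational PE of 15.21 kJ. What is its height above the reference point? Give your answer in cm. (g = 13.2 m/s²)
Convert to SI: m = 48.0 kg, PE = 15210.0 J
h = PE/(mg) = 15210.0/(48.0·13.2) = 24.0057 m = 2401 cm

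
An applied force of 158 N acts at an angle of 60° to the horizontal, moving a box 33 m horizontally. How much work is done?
W = F·d·cosθ = (158)(33)cos(60°) = 2607 J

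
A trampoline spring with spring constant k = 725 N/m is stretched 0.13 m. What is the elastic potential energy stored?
PE = ½kx² = ½(725)(0.13)² = 6.126 J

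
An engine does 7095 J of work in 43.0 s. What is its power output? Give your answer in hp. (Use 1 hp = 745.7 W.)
P = W/t = 7095.0/43.0 = 165.0 W = 0.2213 hp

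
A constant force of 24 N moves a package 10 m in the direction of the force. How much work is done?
W = F·d = (24)(10) = 240.0 J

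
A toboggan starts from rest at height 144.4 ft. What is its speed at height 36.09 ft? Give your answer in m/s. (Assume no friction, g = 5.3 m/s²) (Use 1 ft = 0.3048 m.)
Convert to SI: h₁−h₂ = 33.0129 m
mgh₁ = mgh₂ + ½mv² ⇒ v = √(2g(h₁−h₂)) = √(2·5.3·33.0129) = 18.71 m/s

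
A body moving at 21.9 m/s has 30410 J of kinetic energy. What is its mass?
m = 2·KE/v² = 2·30410/(21.9)² = 126.8 kg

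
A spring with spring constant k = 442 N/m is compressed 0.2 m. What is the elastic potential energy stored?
PE = ½kx² = ½(442)(0.2)² = 8.84 J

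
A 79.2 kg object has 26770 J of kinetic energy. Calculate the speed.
v = √(2·KE/m) = √(2·26770/79.2) = 26.0 m/s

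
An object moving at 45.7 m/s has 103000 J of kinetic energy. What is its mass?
m = 2·KE/v² = 2·103000/(45.7)² = 98.64 kg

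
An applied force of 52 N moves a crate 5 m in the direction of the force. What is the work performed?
W = F·d = (52)(5) = 260.0 J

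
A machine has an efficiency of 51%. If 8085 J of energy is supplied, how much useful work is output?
W_out = η·W_in = 0.51·8085 = 4123.35 J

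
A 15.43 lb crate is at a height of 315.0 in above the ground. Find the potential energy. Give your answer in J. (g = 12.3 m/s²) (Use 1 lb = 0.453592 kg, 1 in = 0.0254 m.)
Convert to SI: m = 6.99892 kg, h = 8.001 m
PE = mgh = (6.99892)(12.3)(8.001) = 688.8 J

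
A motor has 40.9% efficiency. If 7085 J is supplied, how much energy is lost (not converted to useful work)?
W_lost = W_in(1 − η) = 7085·(1 − 0.409) = 4187 J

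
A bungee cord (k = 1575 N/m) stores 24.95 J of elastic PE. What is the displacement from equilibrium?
x = √(2·PE/k) = √(2·24.95/1575) = 0.178 m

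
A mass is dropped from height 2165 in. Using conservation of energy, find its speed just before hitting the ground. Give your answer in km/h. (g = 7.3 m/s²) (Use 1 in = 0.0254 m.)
Convert to SI: h = 54.991 m
mgh = ½mv² ⇒ v = √(2gh) = √(2·7.3·54.991) = 28.3349 m/s = 102.0 km/h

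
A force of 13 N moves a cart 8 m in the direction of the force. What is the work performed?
W = F·d = (13)(8) = 104.0 J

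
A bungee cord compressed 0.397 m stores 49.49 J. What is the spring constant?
k = 2·PE/x² = 2·49.49/(0.397)² = 628.0 N/m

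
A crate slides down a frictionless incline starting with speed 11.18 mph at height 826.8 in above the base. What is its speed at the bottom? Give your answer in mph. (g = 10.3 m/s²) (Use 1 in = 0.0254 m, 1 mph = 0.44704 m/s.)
Convert to SI: v₀ = 4.99791 m/s, h = 21.0007 m
½mv₀² + mgh = ½mv² ⇒ v = √(v₀² + 2gh) = √(4.99791² + 2·10.3·21.0007) = 21.3914 m/s = 47.85 mph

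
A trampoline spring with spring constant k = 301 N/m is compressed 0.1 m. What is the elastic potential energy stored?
PE = ½kx² = ½(301)(0.1)² = 1.505 J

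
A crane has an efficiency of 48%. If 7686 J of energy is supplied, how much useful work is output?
W_out = η·W_in = 0.48·7686 = 3689.28 J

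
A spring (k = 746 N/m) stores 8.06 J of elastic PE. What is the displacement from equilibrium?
x = √(2·PE/k) = √(2·8.06/746) = 0.147 m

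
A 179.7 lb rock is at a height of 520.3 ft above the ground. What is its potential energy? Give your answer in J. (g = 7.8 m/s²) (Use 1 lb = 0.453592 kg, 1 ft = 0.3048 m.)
Convert to SI: m = 81.5105 kg, h = 158.587 m
PE = mgh = (81.5105)(7.8)(158.587) = 100800 J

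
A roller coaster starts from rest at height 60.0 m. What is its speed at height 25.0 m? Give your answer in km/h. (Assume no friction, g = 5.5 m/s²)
mgh₁ = mgh₂ + ½mv² ⇒ v = √(2g(h₁−h₂)) = √(2·5.5·35.0) = 19.6214 m/s = 70.64 km/h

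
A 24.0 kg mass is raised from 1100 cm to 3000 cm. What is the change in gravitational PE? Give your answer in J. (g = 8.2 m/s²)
Convert to SI: m = 24.0 kg, Δh = 19.0 m
ΔPE = mgΔh = (24.0)(8.2)(19.0) = 3739 J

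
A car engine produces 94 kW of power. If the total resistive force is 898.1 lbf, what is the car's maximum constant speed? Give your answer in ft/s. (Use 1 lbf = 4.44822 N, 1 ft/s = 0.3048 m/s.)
Convert to SI: F = 3994.95 N
P = Fv ⇒ v = P/F = 94000 W/3994.95 N = 23.5297 m/s = 77.2 ft/s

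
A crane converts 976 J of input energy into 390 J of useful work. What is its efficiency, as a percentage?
η = W_out/W_in = 390/976 = 39.96%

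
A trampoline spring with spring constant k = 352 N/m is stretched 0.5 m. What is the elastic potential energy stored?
PE = ½kx² = ½(352)(0.5)² = 44.0 J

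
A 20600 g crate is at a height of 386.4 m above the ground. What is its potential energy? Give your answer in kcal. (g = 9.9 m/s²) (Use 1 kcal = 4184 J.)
Convert to SI: m = 20.6 kg, h = 386.4 m
PE = mgh = (20.6)(9.9)(386.4) = 78802.4 J = 18.83 kcal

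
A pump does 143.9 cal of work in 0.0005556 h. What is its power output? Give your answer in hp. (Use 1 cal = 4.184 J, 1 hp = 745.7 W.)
Convert to SI: W = 602.078 J, t = 2.00016 s
P = W/t = 602.078/2.00016 = 301.015 W = 0.4037 hp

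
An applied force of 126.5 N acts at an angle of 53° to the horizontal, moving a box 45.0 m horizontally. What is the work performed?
W = F·d·cosθ = (126.5)(45.0)cos(53°) = 3426 J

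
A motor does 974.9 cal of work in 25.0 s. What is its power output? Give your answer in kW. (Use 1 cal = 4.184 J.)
Convert to SI: W = 4078.98 J, t = 25.0 s
P = W/t = 4078.98/25.0 = 163.159 W = 0.1632 kW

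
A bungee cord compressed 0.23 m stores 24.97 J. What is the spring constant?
k = 2·PE/x² = 2·24.97/(0.23)² = 944.0 N/m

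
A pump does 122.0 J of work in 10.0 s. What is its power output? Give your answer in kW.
P = W/t = 122.0/10.0 = 12.2 W = 0.0122 kW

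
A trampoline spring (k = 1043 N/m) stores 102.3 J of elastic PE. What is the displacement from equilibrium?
x = √(2·PE/k) = √(2·102.3/1043) = 0.4429 m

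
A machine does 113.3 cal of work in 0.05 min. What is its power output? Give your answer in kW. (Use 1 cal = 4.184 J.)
Convert to SI: W = 474.047 J, t = 3.0 s
P = W/t = 474.047/3.0 = 158.016 W = 0.158 kW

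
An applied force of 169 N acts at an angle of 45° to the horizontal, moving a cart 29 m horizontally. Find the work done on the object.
W = F·d·cosθ = (169)(29)cos(45°) = 3466 J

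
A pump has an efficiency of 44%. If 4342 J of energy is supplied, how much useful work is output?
W_out = η·W_in = 0.44·4342 = 1910.48 J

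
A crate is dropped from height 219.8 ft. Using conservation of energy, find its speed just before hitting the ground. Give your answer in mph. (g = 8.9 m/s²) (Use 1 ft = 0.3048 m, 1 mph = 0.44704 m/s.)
Convert to SI: h = 66.995 m
mgh = ½mv² ⇒ v = √(2gh) = √(2·8.9·66.995) = 34.5328 m/s = 77.25 mph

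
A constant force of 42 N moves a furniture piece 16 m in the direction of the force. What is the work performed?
W = F·d = (42)(16) = 672.0 J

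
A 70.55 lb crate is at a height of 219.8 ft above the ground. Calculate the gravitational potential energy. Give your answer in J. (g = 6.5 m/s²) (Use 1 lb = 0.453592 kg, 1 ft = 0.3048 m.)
Convert to SI: m = 32.0009 kg, h = 66.995 m
PE = mgh = (32.0009)(6.5)(66.995) = 13940 J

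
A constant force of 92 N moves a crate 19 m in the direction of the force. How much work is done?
W = F·d = (92)(19) = 1748 J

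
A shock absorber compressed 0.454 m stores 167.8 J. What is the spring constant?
k = 2·PE/x² = 2·167.8/(0.454)² = 1628 N/m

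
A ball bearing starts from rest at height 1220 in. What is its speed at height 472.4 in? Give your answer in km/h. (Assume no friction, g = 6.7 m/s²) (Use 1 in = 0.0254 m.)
Convert to SI: h₁−h₂ = 18.989 m
mgh₁ = mgh₂ + ½mv² ⇒ v = √(2g(h₁−h₂)) = √(2·6.7·18.989) = 15.9516 m/s = 57.43 km/h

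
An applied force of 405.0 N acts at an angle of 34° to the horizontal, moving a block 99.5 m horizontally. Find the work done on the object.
W = F·d·cosθ = (405.0)(99.5)cos(34°) = 33410 J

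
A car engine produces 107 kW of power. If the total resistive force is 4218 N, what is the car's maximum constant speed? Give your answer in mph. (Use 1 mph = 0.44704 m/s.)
P = Fv ⇒ v = P/F = 107000 W/4218.0 N = 25.3675 m/s = 56.75 mph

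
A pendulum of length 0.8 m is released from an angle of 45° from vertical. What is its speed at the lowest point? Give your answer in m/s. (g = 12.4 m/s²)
h = L(1 − cosθ) = 0.8(1 − cos45°) = 0.234315 m
v = √(2gh) = √(2·12.4·0.234315) = 2.411 m/s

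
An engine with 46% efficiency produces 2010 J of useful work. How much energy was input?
W_in = W_out/η = 2010/0.46 = 4370 J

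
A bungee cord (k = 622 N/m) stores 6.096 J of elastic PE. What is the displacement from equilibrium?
x = √(2·PE/k) = √(2·6.096/622) = 0.14 m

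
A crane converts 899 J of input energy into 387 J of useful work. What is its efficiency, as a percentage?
η = W_out/W_in = 387/899 = 43.05%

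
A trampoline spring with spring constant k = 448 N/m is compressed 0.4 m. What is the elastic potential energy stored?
PE = ½kx² = ½(448)(0.4)² = 35.84 J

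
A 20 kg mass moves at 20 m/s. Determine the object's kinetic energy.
KE = ½mv² = ½(20)(20)² = 4000.0 J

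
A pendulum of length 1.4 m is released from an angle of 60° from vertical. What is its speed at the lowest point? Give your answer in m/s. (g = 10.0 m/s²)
h = L(1 − cosθ) = 1.4(1 − cos60°) = 0.7 m
v = √(2gh) = √(2·10.0·0.7) = 3.742 m/s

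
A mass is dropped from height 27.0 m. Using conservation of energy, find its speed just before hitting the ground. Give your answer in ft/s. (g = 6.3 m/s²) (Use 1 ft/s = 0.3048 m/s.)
mgh = ½mv² ⇒ v = √(2gh) = √(2·6.3·27.0) = 18.4445 m/s = 60.51 ft/s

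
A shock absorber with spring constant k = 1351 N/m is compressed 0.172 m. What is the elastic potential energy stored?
PE = ½kx² = ½(1351)(0.172)² = 19.98 J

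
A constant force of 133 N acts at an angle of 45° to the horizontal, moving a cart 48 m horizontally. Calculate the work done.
W = F·d·cosθ = (133)(48)cos(45°) = 4514 J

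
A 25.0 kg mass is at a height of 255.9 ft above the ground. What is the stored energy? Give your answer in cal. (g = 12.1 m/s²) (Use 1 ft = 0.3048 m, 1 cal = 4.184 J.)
Convert to SI: m = 25.0 kg, h = 77.9983 m
PE = mgh = (25.0)(12.1)(77.9983) = 23594.5 J = 5639 cal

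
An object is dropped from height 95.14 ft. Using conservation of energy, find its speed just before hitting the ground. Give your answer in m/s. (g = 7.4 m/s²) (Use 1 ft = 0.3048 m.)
Convert to SI: h = 28.9987 m
mgh = ½mv² ⇒ v = √(2gh) = √(2·7.4·28.9987) = 20.72 m/s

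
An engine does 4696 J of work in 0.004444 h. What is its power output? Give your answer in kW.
Convert to SI: W = 4696.0 J, t = 15.9984 s
P = W/t = 4696.0/15.9984 = 293.529 W = 0.2935 kW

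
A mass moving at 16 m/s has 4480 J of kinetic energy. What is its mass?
m = 2·KE/v² = 2·4480/(16)² = 35.0 kg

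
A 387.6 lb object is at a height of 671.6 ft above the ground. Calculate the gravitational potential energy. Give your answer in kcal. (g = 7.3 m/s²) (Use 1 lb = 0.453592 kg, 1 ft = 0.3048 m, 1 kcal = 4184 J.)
Convert to SI: m = 175.812 kg, h = 204.704 m
PE = mgh = (175.812)(7.3)(204.704) = 262723 J = 62.79 kcal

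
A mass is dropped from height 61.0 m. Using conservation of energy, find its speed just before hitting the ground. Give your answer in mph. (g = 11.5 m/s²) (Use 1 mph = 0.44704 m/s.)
mgh = ½mv² ⇒ v = √(2gh) = √(2·11.5·61.0) = 37.4566 m/s = 83.79 mph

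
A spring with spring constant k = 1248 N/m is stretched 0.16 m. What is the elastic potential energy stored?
PE = ½kx² = ½(1248)(0.16)² = 15.97 J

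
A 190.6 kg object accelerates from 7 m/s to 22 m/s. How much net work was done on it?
W = ΔKE = ½m(v₂² − v₁²) = ½(190.6)(22² − 7²) = 41455.5 J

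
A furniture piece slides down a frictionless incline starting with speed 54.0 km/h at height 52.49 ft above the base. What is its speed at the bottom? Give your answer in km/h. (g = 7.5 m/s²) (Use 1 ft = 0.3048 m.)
Convert to SI: v₀ = 15.0 m/s, h = 15.999 m
½mv₀² + mgh = ½mv² ⇒ v = √(v₀² + 2gh) = √(15.0² + 2·7.5·15.999) = 21.5635 m/s = 77.63 km/h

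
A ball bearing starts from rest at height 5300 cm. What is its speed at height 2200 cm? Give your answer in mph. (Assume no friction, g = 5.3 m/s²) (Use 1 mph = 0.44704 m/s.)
Convert to SI: h₁−h₂ = 31.0 m
mgh₁ = mgh₂ + ½mv² ⇒ v = √(2g(h₁−h₂)) = √(2·5.3·31.0) = 18.1273 m/s = 40.55 mph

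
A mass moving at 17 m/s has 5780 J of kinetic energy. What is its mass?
m = 2·KE/v² = 2·5780/(17)² = 40.0 kg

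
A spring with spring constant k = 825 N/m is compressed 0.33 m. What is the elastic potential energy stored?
PE = ½kx² = ½(825)(0.33)² = 44.92 J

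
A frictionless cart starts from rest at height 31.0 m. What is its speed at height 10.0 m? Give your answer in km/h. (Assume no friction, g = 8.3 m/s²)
mgh₁ = mgh₂ + ½mv² ⇒ v = √(2g(h₁−h₂)) = √(2·8.3·21.0) = 18.6708 m/s = 67.21 km/h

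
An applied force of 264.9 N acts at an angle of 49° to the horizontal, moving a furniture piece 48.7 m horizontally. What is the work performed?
W = F·d·cosθ = (264.9)(48.7)cos(49°) = 8464 J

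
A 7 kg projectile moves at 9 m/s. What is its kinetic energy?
KE = ½mv² = ½(7)(9)² = 283.5 J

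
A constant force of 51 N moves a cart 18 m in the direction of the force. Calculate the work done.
W = F·d = (51)(18) = 918.0 J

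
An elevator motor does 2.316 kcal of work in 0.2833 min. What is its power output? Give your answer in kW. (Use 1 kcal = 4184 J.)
Convert to SI: W = 9690.14 J, t = 16.998 s
P = W/t = 9690.14/16.998 = 570.076 W = 0.5701 kW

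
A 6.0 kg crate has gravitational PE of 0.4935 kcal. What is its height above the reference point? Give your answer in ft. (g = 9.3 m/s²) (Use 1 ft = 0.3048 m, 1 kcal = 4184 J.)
Convert to SI: m = 6.0 kg, PE = 2064.8 J
h = PE/(mg) = 2064.8/(6.0·9.3) = 37.0037 m = 121.4 ft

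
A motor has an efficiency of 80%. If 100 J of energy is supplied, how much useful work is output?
W_out = η·W_in = 0.8·100 = 80.0 J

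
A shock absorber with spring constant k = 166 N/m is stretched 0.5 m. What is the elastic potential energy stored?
PE = ½kx² = ½(166)(0.5)² = 20.75 J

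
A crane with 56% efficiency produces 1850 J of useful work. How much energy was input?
W_in = W_out/η = 1850/0.56 = 3304 J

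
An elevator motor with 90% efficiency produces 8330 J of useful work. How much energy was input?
W_in = W_out/η = 8330/0.9 = 9256 J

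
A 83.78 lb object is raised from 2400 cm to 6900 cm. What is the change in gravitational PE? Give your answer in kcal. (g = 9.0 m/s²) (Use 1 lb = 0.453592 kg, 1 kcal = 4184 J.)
Convert to SI: m = 38.0019 kg, Δh = 45.0 m
ΔPE = mgΔh = (38.0019)(9.0)(45.0) = 15390.8 J = 3.678 kcal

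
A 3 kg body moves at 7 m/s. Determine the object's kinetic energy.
KE = ½mv² = ½(3)(7)² = 73.5 J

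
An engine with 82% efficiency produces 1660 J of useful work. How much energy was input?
W_in = W_out/η = 1660/0.82 = 2024 J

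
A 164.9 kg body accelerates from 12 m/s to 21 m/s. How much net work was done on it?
W = ΔKE = ½m(v₂² − v₁²) = ½(164.9)(21² − 12²) = 24487.65 J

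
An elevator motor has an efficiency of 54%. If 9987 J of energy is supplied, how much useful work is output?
W_out = η·W_in = 0.54·9987 = 5392.98 J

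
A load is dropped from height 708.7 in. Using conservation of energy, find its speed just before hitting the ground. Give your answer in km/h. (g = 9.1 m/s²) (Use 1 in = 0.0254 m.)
Convert to SI: h = 18.001 m
mgh = ½mv² ⇒ v = √(2gh) = √(2·9.1·18.001) = 18.1002 m/s = 65.16 km/h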